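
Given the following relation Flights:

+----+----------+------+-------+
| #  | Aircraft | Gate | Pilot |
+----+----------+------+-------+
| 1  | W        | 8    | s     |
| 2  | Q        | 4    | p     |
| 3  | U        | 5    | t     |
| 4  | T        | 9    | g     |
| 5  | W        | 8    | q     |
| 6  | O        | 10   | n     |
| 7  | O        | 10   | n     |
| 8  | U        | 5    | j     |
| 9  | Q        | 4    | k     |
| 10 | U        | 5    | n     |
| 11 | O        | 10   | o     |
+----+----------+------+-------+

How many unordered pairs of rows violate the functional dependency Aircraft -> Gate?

0

Aircraft=W: all 2 rows agree on Gate — 0 pairs.
Aircraft=Q: all 2 rows agree on Gate — 0 pairs.
Aircraft=U: all 3 rows agree on Gate — 0 pairs.
Aircraft=O: all 3 rows agree on Gate — 0 pairs.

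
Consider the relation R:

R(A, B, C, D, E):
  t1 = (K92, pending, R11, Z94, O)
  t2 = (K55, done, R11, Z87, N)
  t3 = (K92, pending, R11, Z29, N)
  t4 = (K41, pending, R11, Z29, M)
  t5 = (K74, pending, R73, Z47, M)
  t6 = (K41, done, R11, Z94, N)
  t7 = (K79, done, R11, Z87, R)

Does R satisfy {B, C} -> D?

No

(B=pending, C=R11): rows 1, 3, 4 → D takes values {Z94, Z29} — violation
(B=done, C=R11): rows 2, 6, 7 → D takes values {Z87, Z94} — violation
(B=pending, C=R73): row 5 → D = Z47 ✓
Two rows agree on {B, C} but differ on D, so {B, C} -> D does not hold.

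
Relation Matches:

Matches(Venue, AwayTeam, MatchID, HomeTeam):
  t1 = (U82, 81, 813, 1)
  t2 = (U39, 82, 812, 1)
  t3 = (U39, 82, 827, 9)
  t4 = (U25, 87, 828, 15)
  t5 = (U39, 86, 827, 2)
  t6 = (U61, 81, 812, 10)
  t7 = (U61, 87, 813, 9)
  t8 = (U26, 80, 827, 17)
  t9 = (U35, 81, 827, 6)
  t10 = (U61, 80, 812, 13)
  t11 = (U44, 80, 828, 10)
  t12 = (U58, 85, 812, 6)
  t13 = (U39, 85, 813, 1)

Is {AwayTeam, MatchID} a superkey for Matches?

All 13 rows have distinct {AwayTeam, MatchID} values, so {AwayTeam, MatchID} → (all attributes) holds and {AwayTeam, MatchID} is a superkey.

Yes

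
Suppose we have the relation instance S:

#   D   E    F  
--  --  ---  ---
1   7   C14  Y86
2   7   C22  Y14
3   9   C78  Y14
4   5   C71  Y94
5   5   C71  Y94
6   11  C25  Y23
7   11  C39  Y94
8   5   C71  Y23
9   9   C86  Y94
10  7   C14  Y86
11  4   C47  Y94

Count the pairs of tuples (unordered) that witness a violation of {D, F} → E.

(D=7, F=Y86): all 2 rows agree on E — 0 pairs.
(D=5, F=Y94): all 2 rows agree on E — 0 pairs.

0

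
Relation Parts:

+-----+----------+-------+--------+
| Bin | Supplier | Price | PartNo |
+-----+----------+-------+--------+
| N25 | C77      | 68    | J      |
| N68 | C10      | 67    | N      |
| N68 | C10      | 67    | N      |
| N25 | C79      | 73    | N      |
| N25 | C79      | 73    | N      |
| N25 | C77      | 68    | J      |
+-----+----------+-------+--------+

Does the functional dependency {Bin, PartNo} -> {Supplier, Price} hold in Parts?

Yes

(Bin=N25, PartNo=J): 2 rows → {Supplier,Price} = (C77, 68), (C77, 68) ✓
(Bin=N68, PartNo=N): 2 rows → {Supplier,Price} = (C10, 67), (C10, 67) ✓
(Bin=N25, PartNo=N): 2 rows → {Supplier,Price} = (C79, 73), (C79, 73) ✓
Every {Bin, PartNo} value is associated with a single {Supplier, Price} value, so {Bin, PartNo} -> {Supplier, Price} holds.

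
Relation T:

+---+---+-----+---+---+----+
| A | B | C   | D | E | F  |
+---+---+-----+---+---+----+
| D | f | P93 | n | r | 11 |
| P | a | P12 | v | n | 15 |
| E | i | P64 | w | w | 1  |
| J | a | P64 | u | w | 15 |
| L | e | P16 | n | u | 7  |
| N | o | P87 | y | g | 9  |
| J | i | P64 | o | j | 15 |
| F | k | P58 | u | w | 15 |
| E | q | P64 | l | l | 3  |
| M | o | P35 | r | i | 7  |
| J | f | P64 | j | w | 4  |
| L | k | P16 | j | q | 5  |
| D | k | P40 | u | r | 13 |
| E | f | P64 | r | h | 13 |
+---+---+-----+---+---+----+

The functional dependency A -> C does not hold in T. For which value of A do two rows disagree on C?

D

A=D: 2 rows → C takes values {P93, P40} — violation
A=P: 1 row → C = P12 ✓
A=E: 3 rows → C = P64, P64, P64 ✓
A=J: 3 rows → C = P64, P64, P64 ✓
A=L: 2 rows → C = P16, P16 ✓
A=N: 1 row → C = P87 ✓
A=F: 1 row → C = P58 ✓
A=M: 1 row → C = P35 ✓
The only A value with inconsistent C is A=D.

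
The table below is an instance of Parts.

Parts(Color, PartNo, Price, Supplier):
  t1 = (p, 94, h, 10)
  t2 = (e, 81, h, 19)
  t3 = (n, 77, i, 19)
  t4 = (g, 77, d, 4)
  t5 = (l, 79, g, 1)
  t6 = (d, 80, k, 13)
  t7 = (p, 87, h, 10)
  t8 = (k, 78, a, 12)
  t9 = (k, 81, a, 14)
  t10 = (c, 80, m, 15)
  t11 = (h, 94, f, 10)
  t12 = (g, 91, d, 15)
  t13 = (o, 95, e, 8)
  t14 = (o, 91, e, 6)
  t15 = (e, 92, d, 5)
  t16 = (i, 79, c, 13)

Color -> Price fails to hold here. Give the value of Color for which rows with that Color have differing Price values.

e

Color=p: rows 1, 7 → Price = h, h ✓
Color=e: rows 2, 15 → Price takes values {h, d} — violation
Color=n: row 3 → Price = i ✓
Color=g: rows 4, 12 → Price = d, d ✓
Color=l: row 5 → Price = g ✓
Color=d: row 6 → Price = k ✓
Color=k: rows 8, 9 → Price = a, a ✓
Color=c: row 10 → Price = m ✓
Color=h: row 11 → Price = f ✓
Color=o: rows 13, 14 → Price = e, e ✓
Color=i: row 16 → Price = c ✓
The only Color value with inconsistent Price is Color=e.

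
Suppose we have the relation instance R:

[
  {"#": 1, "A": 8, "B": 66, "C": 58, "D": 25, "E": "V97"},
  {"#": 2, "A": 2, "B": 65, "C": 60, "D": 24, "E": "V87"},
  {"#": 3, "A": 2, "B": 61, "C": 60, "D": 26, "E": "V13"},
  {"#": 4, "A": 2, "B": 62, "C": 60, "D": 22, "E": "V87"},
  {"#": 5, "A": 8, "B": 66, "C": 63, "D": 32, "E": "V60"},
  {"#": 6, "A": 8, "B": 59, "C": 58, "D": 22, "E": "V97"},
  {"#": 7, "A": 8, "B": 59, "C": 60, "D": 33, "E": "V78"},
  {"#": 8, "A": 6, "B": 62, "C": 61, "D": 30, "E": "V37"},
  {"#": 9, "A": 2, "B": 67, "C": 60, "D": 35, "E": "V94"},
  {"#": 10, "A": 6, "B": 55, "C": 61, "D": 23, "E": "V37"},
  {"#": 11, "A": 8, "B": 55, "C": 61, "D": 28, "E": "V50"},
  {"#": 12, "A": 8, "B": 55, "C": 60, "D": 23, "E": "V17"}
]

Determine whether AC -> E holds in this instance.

No

(A=8, C=58): rows 1, 6 → E = V97, V97 ✓
(A=2, C=60): rows 2, 3, 4, 9 → E takes values {V87, V13, V94} — violation
(A=8, C=63): row 5 → E = V60 ✓
(A=8, C=60): rows 7, 12 → E takes values {V78, V17} — violation
(A=6, C=61): rows 8, 10 → E = V37, V37 ✓
(A=8, C=61): row 11 → E = V50 ✓
Two rows agree on AC but differ on E, so AC -> E does not hold.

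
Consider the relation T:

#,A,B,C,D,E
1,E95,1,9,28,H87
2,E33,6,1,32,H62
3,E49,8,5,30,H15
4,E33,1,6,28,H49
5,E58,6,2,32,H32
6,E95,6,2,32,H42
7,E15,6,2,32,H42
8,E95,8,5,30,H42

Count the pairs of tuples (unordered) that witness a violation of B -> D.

B=1: all 2 rows agree on D — 0 pairs.
B=6: all 4 rows agree on D — 0 pairs.
B=8: all 2 rows agree on D — 0 pairs.

0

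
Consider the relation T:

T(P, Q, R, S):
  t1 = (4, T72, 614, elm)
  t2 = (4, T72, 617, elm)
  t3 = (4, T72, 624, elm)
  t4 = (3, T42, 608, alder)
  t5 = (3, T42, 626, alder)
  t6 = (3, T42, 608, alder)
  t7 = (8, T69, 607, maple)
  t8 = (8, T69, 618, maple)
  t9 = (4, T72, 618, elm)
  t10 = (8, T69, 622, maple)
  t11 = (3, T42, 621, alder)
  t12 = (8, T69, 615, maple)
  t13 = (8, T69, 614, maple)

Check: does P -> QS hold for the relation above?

Yes

P=4: rows 1, 2, 3, 9 → {Q,S} = (T72, elm), (T72, elm), (T72, elm), (T72, elm) ✓
P=3: rows 4, 5, 6, 11 → {Q,S} = (T42, alder), (T42, alder), (T42, alder), (T42, alder) ✓
P=8: rows 7, 8, 10, 12, 13 → {Q,S} = (T69, maple), (T69, maple), (T69, maple), (T69, maple), (T69, maple) ✓
Every P value is associated with a single QS value, so P -> QS holds.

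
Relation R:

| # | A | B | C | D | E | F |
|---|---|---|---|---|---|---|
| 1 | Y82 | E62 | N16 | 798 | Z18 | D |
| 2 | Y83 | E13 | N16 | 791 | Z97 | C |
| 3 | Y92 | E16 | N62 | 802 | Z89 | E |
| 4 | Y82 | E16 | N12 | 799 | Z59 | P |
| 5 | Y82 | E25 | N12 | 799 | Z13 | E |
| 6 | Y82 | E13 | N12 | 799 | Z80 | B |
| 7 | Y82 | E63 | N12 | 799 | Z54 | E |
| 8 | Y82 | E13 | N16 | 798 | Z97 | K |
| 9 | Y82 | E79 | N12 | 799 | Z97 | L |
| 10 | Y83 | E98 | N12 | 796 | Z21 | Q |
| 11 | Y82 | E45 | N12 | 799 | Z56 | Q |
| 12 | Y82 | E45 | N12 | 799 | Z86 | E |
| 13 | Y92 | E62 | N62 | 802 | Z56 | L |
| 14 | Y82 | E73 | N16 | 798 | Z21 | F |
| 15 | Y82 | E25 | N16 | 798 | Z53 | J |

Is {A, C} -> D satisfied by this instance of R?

(A=Y82, C=N16): rows 1, 8, 14, 15 → D = 798, 798, 798, 798 ✓
(A=Y83, C=N16): row 2 → D = 791 ✓
(A=Y92, C=N62): rows 3, 13 → D = 802, 802 ✓
(A=Y82, C=N12): rows 4, 5, 6, 7, 9, 11, 12 → D = 799, 799, 799, 799, 799, 799, 799 ✓
(A=Y83, C=N12): row 10 → D = 796 ✓
Every {A, C} value is associated with a single D value, so {A, C} -> D holds.

Yes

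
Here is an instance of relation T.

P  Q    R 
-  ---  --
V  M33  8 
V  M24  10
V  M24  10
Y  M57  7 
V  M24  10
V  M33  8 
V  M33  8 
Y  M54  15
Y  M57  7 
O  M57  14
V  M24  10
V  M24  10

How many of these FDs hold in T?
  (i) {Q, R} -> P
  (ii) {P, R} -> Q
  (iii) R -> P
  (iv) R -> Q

(i) {Q, R} -> P: every LHS value maps to a single RHS value — holds.
(ii) {P, R} -> Q: every LHS value maps to a single RHS value — holds.
(iii) R -> P: every LHS value maps to a single RHS value — holds.
(iv) R -> Q: every LHS value maps to a single RHS value — holds.
4 of the 4 dependencies hold.

4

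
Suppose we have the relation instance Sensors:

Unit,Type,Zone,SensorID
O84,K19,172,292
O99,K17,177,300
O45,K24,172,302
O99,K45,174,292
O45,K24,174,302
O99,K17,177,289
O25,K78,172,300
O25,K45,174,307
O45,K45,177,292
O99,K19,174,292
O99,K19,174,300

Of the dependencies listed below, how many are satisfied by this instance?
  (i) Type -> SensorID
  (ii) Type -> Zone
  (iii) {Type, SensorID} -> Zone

0

(i) Type -> SensorID: Type=K19: 3 rows → SensorID takes values {292, 300} — violation; Type=K17: 2 rows → SensorID takes values {300, 289} — violation; Type=K45: 3 rows → SensorID takes values {292, 307} — violation — fails.
(ii) Type -> Zone: Type=K19: 3 rows → Zone takes values {172, 174} — violation; Type=K24: 2 rows → Zone takes values {172, 174} — violation; Type=K45: 3 rows → Zone takes values {174, 177} — violation — fails.
(iii) {Type, SensorID} -> Zone: (Type=K19, SensorID=292): 2 rows → Zone takes values {172, 174} — violation; (Type=K24, SensorID=302): 2 rows → Zone takes values {172, 174} — violation; (Type=K45, SensorID=292): 2 rows → Zone takes values {174, 177} — violation — fails.
None of the 3 dependencies hold.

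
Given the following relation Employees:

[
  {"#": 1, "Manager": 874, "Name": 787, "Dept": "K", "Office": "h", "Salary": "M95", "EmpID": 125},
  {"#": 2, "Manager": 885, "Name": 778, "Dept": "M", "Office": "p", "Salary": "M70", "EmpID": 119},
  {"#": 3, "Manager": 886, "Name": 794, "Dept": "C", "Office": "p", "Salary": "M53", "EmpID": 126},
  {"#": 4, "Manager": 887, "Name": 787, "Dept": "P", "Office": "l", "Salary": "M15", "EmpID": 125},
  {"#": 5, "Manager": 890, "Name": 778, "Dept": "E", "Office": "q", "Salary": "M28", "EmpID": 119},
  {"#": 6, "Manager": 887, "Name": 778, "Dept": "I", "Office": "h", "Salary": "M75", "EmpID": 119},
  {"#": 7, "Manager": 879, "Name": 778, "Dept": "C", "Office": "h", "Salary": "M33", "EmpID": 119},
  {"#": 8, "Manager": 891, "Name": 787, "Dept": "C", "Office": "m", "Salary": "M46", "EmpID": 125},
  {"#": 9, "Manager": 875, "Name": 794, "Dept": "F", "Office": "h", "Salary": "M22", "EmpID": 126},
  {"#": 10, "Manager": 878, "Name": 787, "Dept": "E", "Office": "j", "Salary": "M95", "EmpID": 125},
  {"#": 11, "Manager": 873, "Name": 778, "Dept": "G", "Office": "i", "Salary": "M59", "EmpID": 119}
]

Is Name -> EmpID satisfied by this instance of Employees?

Yes

Name=787: rows 1, 4, 8, 10 → EmpID = 125, 125, 125, 125 ✓
Name=778: rows 2, 5, 6, 7, 11 → EmpID = 119, 119, 119, 119, 119 ✓
Name=794: rows 3, 9 → EmpID = 126, 126 ✓
Every Name value is associated with a single EmpID value, so Name -> EmpID holds.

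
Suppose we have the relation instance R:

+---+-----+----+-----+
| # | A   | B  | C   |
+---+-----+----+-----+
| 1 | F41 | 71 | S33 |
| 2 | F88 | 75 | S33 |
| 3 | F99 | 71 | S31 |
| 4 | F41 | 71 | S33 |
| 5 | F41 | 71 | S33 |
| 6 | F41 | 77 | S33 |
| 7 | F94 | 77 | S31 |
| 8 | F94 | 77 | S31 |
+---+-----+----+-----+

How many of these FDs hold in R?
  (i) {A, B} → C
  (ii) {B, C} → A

(i) {A, B} → C: every LHS value maps to a single RHS value — holds.
(ii) {B, C} → A: every LHS value maps to a single RHS value — holds.
2 of the 2 dependencies hold.

2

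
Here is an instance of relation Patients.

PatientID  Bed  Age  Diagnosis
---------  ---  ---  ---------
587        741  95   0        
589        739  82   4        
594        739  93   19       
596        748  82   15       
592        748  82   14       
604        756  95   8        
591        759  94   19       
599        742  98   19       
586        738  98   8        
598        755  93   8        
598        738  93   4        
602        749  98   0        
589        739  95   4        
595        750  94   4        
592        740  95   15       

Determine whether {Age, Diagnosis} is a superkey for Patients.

Yes

All 15 rows have distinct {Age, Diagnosis} values, so {Age, Diagnosis} → (all attributes) holds and {Age, Diagnosis} is a superkey.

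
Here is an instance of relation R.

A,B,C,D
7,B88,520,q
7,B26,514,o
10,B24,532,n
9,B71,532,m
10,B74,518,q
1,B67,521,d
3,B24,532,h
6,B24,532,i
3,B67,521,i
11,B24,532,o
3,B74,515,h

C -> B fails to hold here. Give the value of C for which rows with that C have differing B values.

532

C=520: 1 row → B = B88 ✓
C=514: 1 row → B = B26 ✓
C=532: 5 rows → B takes values {B24, B71} — violation
C=518: 1 row → B = B74 ✓
C=521: 2 rows → B = B67, B67 ✓
C=515: 1 row → B = B74 ✓
The only C value with inconsistent B is C=532.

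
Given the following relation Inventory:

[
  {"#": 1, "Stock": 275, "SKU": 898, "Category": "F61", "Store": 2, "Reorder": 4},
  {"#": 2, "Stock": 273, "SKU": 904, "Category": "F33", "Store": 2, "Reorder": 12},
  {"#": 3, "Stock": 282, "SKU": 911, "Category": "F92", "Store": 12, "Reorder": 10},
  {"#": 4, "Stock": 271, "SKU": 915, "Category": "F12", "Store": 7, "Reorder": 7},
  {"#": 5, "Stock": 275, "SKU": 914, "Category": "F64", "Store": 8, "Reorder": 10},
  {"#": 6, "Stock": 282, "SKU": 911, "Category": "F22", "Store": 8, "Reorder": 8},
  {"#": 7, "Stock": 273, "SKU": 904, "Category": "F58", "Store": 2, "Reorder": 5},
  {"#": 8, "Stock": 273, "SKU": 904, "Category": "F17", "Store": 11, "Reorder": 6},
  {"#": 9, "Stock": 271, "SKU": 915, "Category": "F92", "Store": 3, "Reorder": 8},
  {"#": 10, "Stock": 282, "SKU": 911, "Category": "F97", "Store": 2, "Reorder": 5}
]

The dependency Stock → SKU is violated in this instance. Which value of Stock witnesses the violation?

275

Stock=275: rows 1, 5 → SKU takes values {898, 914} — violation
Stock=273: rows 2, 7, 8 → SKU = 904, 904, 904 ✓
Stock=282: rows 3, 6, 10 → SKU = 911, 911, 911 ✓
Stock=271: rows 4, 9 → SKU = 915, 915 ✓
The only Stock value with inconsistent SKU is Stock=275.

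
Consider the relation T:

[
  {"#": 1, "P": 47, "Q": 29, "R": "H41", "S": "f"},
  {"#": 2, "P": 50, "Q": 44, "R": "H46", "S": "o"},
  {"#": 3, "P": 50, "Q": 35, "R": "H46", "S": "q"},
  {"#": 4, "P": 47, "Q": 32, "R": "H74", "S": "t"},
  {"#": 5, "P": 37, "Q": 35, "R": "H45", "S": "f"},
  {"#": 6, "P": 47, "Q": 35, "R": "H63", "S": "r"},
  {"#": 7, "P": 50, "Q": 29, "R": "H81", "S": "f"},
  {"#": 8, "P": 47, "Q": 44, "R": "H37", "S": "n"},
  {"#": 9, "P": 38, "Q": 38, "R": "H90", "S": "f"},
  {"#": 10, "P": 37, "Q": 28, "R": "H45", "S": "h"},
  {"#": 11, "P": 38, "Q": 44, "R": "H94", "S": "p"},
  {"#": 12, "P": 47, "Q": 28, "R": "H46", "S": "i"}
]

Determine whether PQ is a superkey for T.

Yes

All 12 rows have distinct PQ values, so PQ → (all attributes) holds and PQ is a superkey.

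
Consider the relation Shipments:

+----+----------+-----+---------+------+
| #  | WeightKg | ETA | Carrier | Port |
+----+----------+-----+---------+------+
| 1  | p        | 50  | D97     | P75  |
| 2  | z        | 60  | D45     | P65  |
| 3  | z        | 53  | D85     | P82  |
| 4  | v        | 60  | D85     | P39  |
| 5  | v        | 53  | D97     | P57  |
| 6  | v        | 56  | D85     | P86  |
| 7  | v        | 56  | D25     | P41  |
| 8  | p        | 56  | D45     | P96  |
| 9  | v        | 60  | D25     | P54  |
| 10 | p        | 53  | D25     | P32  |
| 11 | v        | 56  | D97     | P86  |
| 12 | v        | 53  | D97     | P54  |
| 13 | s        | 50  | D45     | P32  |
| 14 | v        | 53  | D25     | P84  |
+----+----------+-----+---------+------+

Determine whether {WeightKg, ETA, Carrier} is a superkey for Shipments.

Rows 5 and 12 have the same {WeightKg, ETA, Carrier} value (WeightKg=v, ETA=53, Carrier=D97) but are distinct tuples, so {WeightKg, ETA, Carrier} does not determine every attribute — not a superkey.

No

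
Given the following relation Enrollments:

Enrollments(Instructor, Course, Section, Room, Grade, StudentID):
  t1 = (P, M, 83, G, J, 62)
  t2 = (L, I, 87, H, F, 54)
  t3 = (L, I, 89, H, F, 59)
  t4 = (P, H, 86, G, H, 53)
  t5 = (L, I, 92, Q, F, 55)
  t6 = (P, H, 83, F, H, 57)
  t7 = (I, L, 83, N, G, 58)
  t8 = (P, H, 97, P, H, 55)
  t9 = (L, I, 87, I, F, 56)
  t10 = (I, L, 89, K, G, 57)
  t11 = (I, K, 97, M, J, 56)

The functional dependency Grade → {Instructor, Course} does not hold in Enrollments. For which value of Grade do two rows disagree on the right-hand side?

J

Grade=J: rows 1, 11 → {Instructor,Course} takes values {(P, M), (I, K)} — violation
Grade=F: rows 2, 3, 5, 9 → {Instructor,Course} = (L, I), (L, I), (L, I), (L, I) ✓
Grade=H: rows 4, 6, 8 → {Instructor,Course} = (P, H), (P, H), (P, H) ✓
Grade=G: rows 7, 10 → {Instructor,Course} = (I, L), (I, L) ✓
The only Grade value with inconsistent RHS is Grade=J.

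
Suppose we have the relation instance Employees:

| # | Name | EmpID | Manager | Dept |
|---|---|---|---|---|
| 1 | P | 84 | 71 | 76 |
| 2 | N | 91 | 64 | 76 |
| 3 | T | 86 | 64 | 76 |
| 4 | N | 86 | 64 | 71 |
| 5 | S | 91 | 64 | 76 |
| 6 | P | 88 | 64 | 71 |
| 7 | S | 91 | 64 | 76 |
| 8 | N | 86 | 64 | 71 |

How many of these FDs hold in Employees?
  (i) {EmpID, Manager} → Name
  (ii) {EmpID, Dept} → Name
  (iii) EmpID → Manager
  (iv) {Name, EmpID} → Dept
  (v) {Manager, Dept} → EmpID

(i) {EmpID, Manager} → Name: (EmpID=91, Manager=64): rows 2, 5, 7 → Name takes values {N, S} — violation; (EmpID=86, Manager=64): rows 3, 4, 8 → Name takes values {T, N} — violation — fails.
(ii) {EmpID, Dept} → Name: (EmpID=91, Dept=76): rows 2, 5, 7 → Name takes values {N, S} — violation — fails.
(iii) EmpID → Manager: every LHS value maps to a single RHS value — holds.
(iv) {Name, EmpID} → Dept: every LHS value maps to a single RHS value — holds.
(v) {Manager, Dept} → EmpID: (Manager=64, Dept=76): rows 2, 3, 5, 7 → EmpID takes values {91, 86} — violation; (Manager=64, Dept=71): rows 4, 6, 8 → EmpID takes values {86, 88} — violation — fails.
2 of the 5 dependencies hold.

2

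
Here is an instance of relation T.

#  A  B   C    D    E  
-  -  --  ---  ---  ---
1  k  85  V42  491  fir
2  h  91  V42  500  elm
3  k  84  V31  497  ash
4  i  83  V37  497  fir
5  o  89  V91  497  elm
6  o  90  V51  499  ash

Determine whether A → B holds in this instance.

A=k: rows 1, 3 → B takes values {85, 84} — violation
A=h: row 2 → B = 91 ✓
A=i: row 4 → B = 83 ✓
A=o: rows 5, 6 → B takes values {89, 90} — violation
Two rows agree on A but differ on B, so A → B does not hold.

No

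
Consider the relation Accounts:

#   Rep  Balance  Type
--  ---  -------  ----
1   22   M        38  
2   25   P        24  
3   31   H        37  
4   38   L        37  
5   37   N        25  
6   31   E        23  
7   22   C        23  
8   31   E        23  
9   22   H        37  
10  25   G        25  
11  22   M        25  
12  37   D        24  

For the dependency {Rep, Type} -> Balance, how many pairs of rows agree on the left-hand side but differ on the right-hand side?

(Rep=31, Type=23): all 2 rows agree on Balance — 0 pairs.

0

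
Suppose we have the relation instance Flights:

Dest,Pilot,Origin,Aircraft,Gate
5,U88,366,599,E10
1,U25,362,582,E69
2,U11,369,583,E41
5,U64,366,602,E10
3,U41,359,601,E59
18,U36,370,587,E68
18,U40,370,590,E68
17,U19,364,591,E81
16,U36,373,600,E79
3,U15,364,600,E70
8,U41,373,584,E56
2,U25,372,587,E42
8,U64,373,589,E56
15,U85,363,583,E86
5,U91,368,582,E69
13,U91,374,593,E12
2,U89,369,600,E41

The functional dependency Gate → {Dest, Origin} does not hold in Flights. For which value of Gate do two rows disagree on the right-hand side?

E69

Gate=E10: 2 rows → {Dest,Origin} = (5, 366), (5, 366) ✓
Gate=E69: 2 rows → {Dest,Origin} takes values {(1, 362), (5, 368)} — violation
Gate=E41: 2 rows → {Dest,Origin} = (2, 369), (2, 369) ✓
Gate=E59: 1 row → {Dest,Origin} = (3, 359) ✓
Gate=E68: 2 rows → {Dest,Origin} = (18, 370), (18, 370) ✓
Gate=E81: 1 row → {Dest,Origin} = (17, 364) ✓
Gate=E79: 1 row → {Dest,Origin} = (16, 373) ✓
Gate=E70: 1 row → {Dest,Origin} = (3, 364) ✓
Gate=E56: 2 rows → {Dest,Origin} = (8, 373), (8, 373) ✓
Gate=E42: 1 row → {Dest,Origin} = (2, 372) ✓
Gate=E86: 1 row → {Dest,Origin} = (15, 363) ✓
Gate=E12: 1 row → {Dest,Origin} = (13, 374) ✓
The only Gate value with inconsistent RHS is Gate=E69.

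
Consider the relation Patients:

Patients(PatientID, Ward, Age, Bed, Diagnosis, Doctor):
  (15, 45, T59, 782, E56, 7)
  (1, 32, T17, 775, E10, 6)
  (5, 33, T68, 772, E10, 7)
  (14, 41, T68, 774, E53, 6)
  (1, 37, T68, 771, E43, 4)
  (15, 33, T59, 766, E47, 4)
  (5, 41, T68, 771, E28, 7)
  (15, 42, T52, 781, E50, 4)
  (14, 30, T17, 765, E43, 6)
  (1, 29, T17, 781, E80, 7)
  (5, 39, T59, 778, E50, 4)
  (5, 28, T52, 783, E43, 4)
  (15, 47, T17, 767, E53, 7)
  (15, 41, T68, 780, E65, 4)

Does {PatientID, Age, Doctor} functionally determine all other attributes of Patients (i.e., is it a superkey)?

Two distinct rows share (PatientID=5, Age=T68, Doctor=7), so {PatientID, Age, Doctor} does not determine every attribute — not a superkey.

No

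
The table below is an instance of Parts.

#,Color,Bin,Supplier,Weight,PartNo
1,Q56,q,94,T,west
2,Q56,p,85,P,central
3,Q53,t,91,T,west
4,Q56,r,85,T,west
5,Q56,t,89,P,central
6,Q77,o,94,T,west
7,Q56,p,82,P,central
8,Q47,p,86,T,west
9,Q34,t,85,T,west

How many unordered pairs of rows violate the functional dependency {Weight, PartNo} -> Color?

14

(Weight=T, PartNo=west): violating pairs (1,3), (1,6), (1,8), (1,9), (3,4), (3,6), (3,8), (3,9), (4,6), (4,8), (4,9), (6,8), (6,9), (8,9) — 14 pairs.
(Weight=P, PartNo=central): all 3 rows agree on Color — 0 pairs.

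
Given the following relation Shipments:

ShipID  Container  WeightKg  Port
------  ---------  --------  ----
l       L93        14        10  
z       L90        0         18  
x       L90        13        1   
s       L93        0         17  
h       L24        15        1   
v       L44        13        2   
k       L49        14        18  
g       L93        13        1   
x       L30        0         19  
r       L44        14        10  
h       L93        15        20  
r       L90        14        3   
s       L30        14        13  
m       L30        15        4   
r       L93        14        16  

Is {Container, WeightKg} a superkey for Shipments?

No

Two distinct rows share (Container=L93, WeightKg=14), so {Container, WeightKg} does not determine every attribute — not a superkey.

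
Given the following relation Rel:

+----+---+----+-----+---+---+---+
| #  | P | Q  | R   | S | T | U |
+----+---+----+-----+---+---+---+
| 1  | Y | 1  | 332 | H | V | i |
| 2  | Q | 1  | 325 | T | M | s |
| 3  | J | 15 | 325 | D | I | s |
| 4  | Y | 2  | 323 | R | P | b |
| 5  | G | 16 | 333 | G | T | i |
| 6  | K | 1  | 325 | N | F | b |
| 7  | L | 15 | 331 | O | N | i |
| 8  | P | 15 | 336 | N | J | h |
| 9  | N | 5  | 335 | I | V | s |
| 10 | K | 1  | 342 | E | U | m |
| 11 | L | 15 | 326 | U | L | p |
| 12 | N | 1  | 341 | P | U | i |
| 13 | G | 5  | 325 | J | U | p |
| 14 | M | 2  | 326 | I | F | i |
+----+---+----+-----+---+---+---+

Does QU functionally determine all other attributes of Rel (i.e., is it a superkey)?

No

Rows 1 and 12 have the same QU value (Q=1, U=i) but are distinct tuples, so QU does not determine every attribute — not a superkey.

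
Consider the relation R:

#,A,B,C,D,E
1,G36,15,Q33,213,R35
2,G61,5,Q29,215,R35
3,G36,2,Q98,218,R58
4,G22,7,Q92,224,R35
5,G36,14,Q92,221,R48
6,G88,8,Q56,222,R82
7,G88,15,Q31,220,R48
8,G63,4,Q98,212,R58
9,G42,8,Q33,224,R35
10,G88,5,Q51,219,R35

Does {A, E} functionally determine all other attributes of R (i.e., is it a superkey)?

Yes

All 10 rows have distinct {A, E} values, so {A, E} → (all attributes) holds and {A, E} is a superkey.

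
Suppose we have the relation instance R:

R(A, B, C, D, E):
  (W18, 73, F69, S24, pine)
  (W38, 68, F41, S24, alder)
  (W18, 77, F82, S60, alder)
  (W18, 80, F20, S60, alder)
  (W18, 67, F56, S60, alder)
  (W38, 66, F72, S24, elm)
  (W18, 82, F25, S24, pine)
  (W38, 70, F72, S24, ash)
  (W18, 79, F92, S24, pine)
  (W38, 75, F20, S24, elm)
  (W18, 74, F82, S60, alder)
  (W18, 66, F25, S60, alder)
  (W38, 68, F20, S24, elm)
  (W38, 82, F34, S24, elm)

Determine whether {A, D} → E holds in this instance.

(A=W18, D=S24): 3 rows → E = pine, pine, pine ✓
(A=W38, D=S24): 6 rows → E takes values {alder, elm, ash} — violation
(A=W18, D=S60): 5 rows → E = alder, alder, alder, alder, alder ✓
Two rows agree on {A, D} but differ on E, so {A, D} → E does not hold.

No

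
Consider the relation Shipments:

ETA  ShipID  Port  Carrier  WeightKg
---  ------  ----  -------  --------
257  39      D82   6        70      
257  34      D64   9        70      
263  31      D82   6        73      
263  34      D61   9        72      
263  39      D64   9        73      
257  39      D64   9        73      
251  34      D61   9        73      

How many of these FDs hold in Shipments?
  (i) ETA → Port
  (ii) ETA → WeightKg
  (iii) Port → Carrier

1

(i) ETA → Port: ETA=257: 3 rows → Port takes values {D82, D64} — violation; ETA=263: 3 rows → Port takes values {D82, D61, D64} — violation — fails.
(ii) ETA → WeightKg: ETA=257: 3 rows → WeightKg takes values {70, 73} — violation; ETA=263: 3 rows → WeightKg takes values {73, 72} — violation — fails.
(iii) Port → Carrier: every LHS value maps to a single RHS value — holds.
1 of the 3 dependencies holds.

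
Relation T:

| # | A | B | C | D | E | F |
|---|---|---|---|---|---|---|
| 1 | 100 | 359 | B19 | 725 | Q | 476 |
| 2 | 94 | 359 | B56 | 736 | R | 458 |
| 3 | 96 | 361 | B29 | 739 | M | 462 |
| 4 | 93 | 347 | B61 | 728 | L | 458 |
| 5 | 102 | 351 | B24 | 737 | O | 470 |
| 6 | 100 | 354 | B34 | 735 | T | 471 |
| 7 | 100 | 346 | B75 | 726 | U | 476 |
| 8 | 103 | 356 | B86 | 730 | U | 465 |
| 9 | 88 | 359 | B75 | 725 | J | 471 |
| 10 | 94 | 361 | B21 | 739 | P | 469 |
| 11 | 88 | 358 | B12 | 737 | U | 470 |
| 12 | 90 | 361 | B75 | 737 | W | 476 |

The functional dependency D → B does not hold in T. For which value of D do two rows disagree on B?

737

D=725: rows 1, 9 → B = 359, 359 ✓
D=736: row 2 → B = 359 ✓
D=739: rows 3, 10 → B = 361, 361 ✓
D=728: row 4 → B = 347 ✓
D=737: rows 5, 11, 12 → B takes values {351, 358, 361} — violation
D=735: row 6 → B = 354 ✓
D=726: row 7 → B = 346 ✓
D=730: row 8 → B = 356 ✓
The only D value with inconsistent B is D=737.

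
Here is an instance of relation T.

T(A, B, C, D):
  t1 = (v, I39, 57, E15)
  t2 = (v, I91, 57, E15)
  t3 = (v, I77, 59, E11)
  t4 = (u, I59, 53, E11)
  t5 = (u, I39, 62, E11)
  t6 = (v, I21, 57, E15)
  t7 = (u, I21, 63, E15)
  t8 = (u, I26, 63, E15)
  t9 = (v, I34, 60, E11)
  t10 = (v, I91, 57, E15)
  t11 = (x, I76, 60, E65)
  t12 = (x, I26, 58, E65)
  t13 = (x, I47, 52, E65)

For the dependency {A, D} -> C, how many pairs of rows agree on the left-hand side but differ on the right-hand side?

5

(A=v, D=E15): all 4 rows agree on C — 0 pairs.
(A=v, D=E11): violating pairs (3,9) — 1 pair.
(A=u, D=E11): violating pairs (4,5) — 1 pair.
(A=u, D=E15): all 2 rows agree on C — 0 pairs.
(A=x, D=E65): violating pairs (11,12), (11,13), (12,13) — 3 pairs.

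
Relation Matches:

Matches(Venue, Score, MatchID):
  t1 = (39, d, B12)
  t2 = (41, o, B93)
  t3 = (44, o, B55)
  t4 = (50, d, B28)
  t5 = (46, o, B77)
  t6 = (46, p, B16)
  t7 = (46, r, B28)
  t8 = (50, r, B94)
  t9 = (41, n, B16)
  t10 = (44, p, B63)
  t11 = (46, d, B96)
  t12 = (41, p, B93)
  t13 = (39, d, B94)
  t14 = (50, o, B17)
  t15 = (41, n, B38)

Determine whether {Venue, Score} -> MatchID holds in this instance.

(Venue=39, Score=d): rows 1, 13 → MatchID takes values {B12, B94} — violation
(Venue=41, Score=o): row 2 → MatchID = B93 ✓
(Venue=44, Score=o): row 3 → MatchID = B55 ✓
(Venue=50, Score=d): row 4 → MatchID = B28 ✓
(Venue=46, Score=o): row 5 → MatchID = B77 ✓
(Venue=46, Score=p): row 6 → MatchID = B16 ✓
(Venue=46, Score=r): row 7 → MatchID = B28 ✓
(Venue=50, Score=r): row 8 → MatchID = B94 ✓
(Venue=41, Score=n): rows 9, 15 → MatchID takes values {B16, B38} — violation
(Venue=44, Score=p): row 10 → MatchID = B63 ✓
(Venue=46, Score=d): row 11 → MatchID = B96 ✓
(Venue=41, Score=p): row 12 → MatchID = B93 ✓
(Venue=50, Score=o): row 14 → MatchID = B17 ✓
Two rows agree on {Venue, Score} but differ on MatchID, so {Venue, Score} -> MatchID does not hold.

No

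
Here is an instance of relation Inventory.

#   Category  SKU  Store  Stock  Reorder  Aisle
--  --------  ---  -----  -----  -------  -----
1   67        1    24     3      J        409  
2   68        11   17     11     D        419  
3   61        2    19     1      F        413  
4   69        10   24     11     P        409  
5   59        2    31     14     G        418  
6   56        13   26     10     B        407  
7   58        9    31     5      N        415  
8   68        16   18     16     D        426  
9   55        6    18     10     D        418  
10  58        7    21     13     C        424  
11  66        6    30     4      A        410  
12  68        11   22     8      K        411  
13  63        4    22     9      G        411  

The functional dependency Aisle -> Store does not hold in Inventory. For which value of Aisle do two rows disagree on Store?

Aisle=409: rows 1, 4 → Store = 24, 24 ✓
Aisle=419: row 2 → Store = 17 ✓
Aisle=413: row 3 → Store = 19 ✓
Aisle=418: rows 5, 9 → Store takes values {31, 18} — violation
Aisle=407: row 6 → Store = 26 ✓
Aisle=415: row 7 → Store = 31 ✓
Aisle=426: row 8 → Store = 18 ✓
Aisle=424: row 10 → Store = 21 ✓
Aisle=410: row 11 → Store = 30 ✓
Aisle=411: rows 12, 13 → Store = 22, 22 ✓
The only Aisle value with inconsistent Store is Aisle=418.

418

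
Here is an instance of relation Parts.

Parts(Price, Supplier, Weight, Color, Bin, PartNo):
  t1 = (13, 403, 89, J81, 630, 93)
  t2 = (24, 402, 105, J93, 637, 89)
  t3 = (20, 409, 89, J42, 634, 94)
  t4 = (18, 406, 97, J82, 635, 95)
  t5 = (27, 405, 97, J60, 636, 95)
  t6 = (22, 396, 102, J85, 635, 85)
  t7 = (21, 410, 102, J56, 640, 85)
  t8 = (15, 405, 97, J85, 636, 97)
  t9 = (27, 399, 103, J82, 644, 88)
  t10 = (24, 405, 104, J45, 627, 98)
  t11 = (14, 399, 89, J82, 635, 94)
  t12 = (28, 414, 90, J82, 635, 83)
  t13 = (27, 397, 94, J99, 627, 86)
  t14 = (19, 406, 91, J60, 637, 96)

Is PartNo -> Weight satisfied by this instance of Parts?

PartNo=93: row 1 → Weight = 89 ✓
PartNo=89: row 2 → Weight = 105 ✓
PartNo=94: rows 3, 11 → Weight = 89, 89 ✓
PartNo=95: rows 4, 5 → Weight = 97, 97 ✓
PartNo=85: rows 6, 7 → Weight = 102, 102 ✓
PartNo=97: row 8 → Weight = 97 ✓
PartNo=88: row 9 → Weight = 103 ✓
PartNo=98: row 10 → Weight = 104 ✓
PartNo=83: row 12 → Weight = 90 ✓
PartNo=86: row 13 → Weight = 94 ✓
PartNo=96: row 14 → Weight = 91 ✓
Every PartNo value is associated with a single Weight value, so PartNo -> Weight holds.

Yes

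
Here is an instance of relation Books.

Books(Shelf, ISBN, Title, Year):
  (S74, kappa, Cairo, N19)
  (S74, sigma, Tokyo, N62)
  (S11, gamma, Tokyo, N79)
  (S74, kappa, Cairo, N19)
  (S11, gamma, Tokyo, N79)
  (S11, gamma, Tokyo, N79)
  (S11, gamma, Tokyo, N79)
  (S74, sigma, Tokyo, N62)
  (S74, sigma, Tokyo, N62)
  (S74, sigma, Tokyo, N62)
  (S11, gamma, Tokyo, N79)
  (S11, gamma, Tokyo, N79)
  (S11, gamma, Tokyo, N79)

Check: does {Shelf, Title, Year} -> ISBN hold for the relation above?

Yes

(Shelf=S74, Title=Cairo, Year=N19): 2 rows → ISBN = kappa, kappa ✓
(Shelf=S74, Title=Tokyo, Year=N62): 4 rows → ISBN = sigma, sigma, sigma, sigma ✓
(Shelf=S11, Title=Tokyo, Year=N79): 7 rows → ISBN = gamma, gamma, gamma, gamma, gamma, gamma, gamma ✓
Every {Shelf, Title, Year} value is associated with a single ISBN value, so {Shelf, Title, Year} -> ISBN holds.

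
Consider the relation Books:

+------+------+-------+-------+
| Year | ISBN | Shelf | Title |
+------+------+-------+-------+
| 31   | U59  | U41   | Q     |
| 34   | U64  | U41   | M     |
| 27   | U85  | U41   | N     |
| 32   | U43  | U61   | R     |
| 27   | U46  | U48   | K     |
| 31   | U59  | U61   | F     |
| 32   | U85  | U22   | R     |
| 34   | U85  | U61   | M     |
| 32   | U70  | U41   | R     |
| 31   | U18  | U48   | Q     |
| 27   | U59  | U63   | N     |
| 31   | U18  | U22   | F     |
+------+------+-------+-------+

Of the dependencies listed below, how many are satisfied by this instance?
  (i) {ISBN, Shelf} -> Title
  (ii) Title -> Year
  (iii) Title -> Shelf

(i) {ISBN, Shelf} -> Title: every LHS value maps to a single RHS value — holds.
(ii) Title -> Year: every LHS value maps to a single RHS value — holds.
(iii) Title -> Shelf: Title=Q: 2 rows → Shelf takes values {U41, U48} — violation; Title=M: 2 rows → Shelf takes values {U41, U61} — violation; Title=N: 2 rows → Shelf takes values {U41, U63} — violation; Title=R: 3 rows → Shelf takes values {U61, U22, U41} — violation; Title=F: 2 rows → Shelf takes values {U61, U22} — violation — fails.
2 of the 3 dependencies hold.

2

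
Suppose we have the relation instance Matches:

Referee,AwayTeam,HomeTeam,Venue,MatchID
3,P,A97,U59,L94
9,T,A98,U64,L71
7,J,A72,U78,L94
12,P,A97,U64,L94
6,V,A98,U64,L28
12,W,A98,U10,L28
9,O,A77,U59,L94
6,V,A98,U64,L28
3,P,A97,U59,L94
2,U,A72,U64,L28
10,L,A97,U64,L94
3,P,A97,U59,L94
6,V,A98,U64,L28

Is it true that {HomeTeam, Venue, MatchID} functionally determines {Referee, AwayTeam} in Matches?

No

(HomeTeam=A97, Venue=U59, MatchID=L94): 3 rows → {Referee,AwayTeam} = (3, P), (3, P), (3, P) ✓
(HomeTeam=A98, Venue=U64, MatchID=L71): 1 row → {Referee,AwayTeam} = (9, T) ✓
(HomeTeam=A72, Venue=U78, MatchID=L94): 1 row → {Referee,AwayTeam} = (7, J) ✓
(HomeTeam=A97, Venue=U64, MatchID=L94): 2 rows → {Referee,AwayTeam} takes values {(12, P), (10, L)} — violation
(HomeTeam=A98, Venue=U64, MatchID=L28): 3 rows → {Referee,AwayTeam} = (6, V), (6, V), (6, V) ✓
(HomeTeam=A98, Venue=U10, MatchID=L28): 1 row → {Referee,AwayTeam} = (12, W) ✓
(HomeTeam=A77, Venue=U59, MatchID=L94): 1 row → {Referee,AwayTeam} = (9, O) ✓
(HomeTeam=A72, Venue=U64, MatchID=L28): 1 row → {Referee,AwayTeam} = (2, U) ✓
Two rows agree on {HomeTeam, Venue, MatchID} but differ on {Referee, AwayTeam}, so {HomeTeam, Venue, MatchID} → {Referee, AwayTeam} does not hold.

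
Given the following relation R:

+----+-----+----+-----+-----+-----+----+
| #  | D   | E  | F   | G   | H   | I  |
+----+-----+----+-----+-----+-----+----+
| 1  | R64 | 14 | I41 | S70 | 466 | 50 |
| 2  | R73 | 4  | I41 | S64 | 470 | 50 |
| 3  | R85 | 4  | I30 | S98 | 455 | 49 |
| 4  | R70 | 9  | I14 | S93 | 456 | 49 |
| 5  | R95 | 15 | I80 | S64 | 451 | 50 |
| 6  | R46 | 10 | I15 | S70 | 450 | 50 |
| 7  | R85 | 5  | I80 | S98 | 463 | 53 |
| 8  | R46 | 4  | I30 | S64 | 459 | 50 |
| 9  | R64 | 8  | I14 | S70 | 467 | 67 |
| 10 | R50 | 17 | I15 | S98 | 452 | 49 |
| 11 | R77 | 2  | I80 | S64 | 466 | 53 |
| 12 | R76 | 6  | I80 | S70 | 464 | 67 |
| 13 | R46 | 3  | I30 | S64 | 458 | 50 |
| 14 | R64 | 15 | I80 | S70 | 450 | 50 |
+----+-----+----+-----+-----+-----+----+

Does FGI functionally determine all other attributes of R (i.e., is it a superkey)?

Rows 8 and 13 have the same FGI value (F=I30, G=S64, I=50) but are distinct tuples, so FGI does not determine every attribute — not a superkey.

No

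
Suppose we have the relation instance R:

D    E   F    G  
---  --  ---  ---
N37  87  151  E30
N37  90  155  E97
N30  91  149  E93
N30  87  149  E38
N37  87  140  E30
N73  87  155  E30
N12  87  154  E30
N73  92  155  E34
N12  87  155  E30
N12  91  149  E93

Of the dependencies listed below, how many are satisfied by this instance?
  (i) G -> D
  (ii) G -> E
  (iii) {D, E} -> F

1

(i) G -> D: G=E30: 5 rows → D takes values {N37, N73, N12} — violation; G=E93: 2 rows → D takes values {N30, N12} — violation — fails.
(ii) G -> E: every LHS value maps to a single RHS value — holds.
(iii) {D, E} -> F: (D=N37, E=87): 2 rows → F takes values {151, 140} — violation; (D=N12, E=87): 2 rows → F takes values {154, 155} — violation — fails.
1 of the 3 dependencies holds.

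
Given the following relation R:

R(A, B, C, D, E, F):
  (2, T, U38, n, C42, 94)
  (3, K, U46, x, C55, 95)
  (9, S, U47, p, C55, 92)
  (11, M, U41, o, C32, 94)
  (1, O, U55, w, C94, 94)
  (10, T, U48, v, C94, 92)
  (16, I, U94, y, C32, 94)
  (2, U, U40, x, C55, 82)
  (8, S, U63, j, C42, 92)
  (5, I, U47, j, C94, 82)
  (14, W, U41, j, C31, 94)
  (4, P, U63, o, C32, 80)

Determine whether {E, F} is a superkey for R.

Two distinct rows share (E=C32, F=94), so {E, F} does not determine every attribute — not a superkey.

No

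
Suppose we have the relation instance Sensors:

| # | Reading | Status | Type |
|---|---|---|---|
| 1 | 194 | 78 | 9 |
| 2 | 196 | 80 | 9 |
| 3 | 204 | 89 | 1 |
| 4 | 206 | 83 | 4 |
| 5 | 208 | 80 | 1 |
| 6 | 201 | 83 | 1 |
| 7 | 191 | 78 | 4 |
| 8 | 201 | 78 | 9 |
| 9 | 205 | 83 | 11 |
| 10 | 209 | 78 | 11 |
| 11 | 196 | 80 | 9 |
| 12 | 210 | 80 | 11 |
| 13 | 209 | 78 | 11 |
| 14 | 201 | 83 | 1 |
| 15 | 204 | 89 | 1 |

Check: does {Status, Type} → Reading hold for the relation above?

(Status=78, Type=9): rows 1, 8 → Reading takes values {194, 201} — violation
(Status=80, Type=9): rows 2, 11 → Reading = 196, 196 ✓
(Status=89, Type=1): rows 3, 15 → Reading = 204, 204 ✓
(Status=83, Type=4): row 4 → Reading = 206 ✓
(Status=80, Type=1): row 5 → Reading = 208 ✓
(Status=83, Type=1): rows 6, 14 → Reading = 201, 201 ✓
(Status=78, Type=4): row 7 → Reading = 191 ✓
(Status=83, Type=11): row 9 → Reading = 205 ✓
(Status=78, Type=11): rows 10, 13 → Reading = 209, 209 ✓
(Status=80, Type=11): row 12 → Reading = 210 ✓
Two rows agree on {Status, Type} but differ on Reading, so {Status, Type} → Reading does not hold.

No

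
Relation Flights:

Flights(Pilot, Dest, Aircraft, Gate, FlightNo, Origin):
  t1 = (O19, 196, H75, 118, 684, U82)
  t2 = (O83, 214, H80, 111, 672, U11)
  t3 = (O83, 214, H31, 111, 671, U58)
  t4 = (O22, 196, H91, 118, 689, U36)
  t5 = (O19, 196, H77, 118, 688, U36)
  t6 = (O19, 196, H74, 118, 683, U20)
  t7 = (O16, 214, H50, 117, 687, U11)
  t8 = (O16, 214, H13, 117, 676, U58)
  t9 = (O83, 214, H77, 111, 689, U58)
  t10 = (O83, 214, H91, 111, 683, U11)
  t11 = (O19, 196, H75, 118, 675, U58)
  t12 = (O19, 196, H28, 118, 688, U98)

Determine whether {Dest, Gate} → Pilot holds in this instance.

(Dest=196, Gate=118): rows 1, 4, 5, 6, 11, 12 → Pilot takes values {O19, O22} — violation
(Dest=214, Gate=111): rows 2, 3, 9, 10 → Pilot = O83, O83, O83, O83 ✓
(Dest=214, Gate=117): rows 7, 8 → Pilot = O16, O16 ✓
Two rows agree on {Dest, Gate} but differ on Pilot, so {Dest, Gate} → Pilot does not hold.

No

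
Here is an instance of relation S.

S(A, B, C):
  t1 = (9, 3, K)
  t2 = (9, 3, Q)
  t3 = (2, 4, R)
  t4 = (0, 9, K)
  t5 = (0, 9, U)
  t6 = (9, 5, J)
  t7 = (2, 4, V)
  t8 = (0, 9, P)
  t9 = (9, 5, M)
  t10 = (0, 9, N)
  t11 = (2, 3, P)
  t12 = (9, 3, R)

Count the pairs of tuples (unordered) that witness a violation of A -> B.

8

A=9: violating pairs (1,6), (1,9), (2,6), (2,9), (6,12), (9,12) — 6 pairs.
A=2: violating pairs (3,11), (7,11) — 2 pairs.
A=0: all 4 rows agree on B — 0 pairs.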